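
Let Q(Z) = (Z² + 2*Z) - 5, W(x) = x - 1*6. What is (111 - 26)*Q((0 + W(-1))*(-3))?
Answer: 40630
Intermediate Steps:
W(x) = -6 + x (W(x) = x - 6 = -6 + x)
Q(Z) = -5 + Z² + 2*Z
(111 - 26)*Q((0 + W(-1))*(-3)) = (111 - 26)*(-5 + ((0 + (-6 - 1))*(-3))² + 2*((0 + (-6 - 1))*(-3))) = 85*(-5 + ((0 - 7)*(-3))² + 2*((0 - 7)*(-3))) = 85*(-5 + (-7*(-3))² + 2*(-7*(-3))) = 85*(-5 + 21² + 2*21) = 85*(-5 + 441 + 42) = 85*478 = 40630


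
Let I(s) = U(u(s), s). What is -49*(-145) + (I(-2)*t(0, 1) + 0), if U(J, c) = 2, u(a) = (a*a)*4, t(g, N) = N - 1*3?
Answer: 7101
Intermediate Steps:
t(g, N) = -3 + N (t(g, N) = N - 3 = -3 + N)
u(a) = 4*a² (u(a) = a²*4 = 4*a²)
I(s) = 2
-49*(-145) + (I(-2)*t(0, 1) + 0) = -49*(-145) + (2*(-3 + 1) + 0) = 7105 + (2*(-2) + 0) = 7105 + (-4 + 0) = 7105 - 4 = 7101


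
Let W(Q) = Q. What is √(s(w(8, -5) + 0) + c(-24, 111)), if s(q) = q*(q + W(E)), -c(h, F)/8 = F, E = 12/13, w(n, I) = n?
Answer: 2*I*√34502/13 ≈ 28.576*I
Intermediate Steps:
E = 12/13 (E = 12*(1/13) = 12/13 ≈ 0.92308)
c(h, F) = -8*F
s(q) = q*(12/13 + q) (s(q) = q*(q + 12/13) = q*(12/13 + q))
√(s(w(8, -5) + 0) + c(-24, 111)) = √((8 + 0)*(12 + 13*(8 + 0))/13 - 8*111) = √((1/13)*8*(12 + 13*8) - 888) = √((1/13)*8*(12 + 104) - 888) = √((1/13)*8*116 - 888) = √(928/13 - 888) = √(-10616/13) = 2*I*√34502/13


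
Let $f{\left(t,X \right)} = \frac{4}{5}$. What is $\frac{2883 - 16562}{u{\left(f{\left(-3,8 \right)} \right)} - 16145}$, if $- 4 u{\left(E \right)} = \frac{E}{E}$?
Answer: $\frac{54716}{64581} \approx 0.84725$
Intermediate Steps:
$f{\left(t,X \right)} = \frac{4}{5}$ ($f{\left(t,X \right)} = 4 \cdot \frac{1}{5} = \frac{4}{5}$)
$u{\left(E \right)} = - \frac{1}{4}$ ($u{\left(E \right)} = - \frac{E \frac{1}{E}}{4} = \left(- \frac{1}{4}\right) 1 = - \frac{1}{4}$)
$\frac{2883 - 16562}{u{\left(f{\left(-3,8 \right)} \right)} - 16145} = \frac{2883 - 16562}{- \frac{1}{4} - 16145} = - \frac{13679}{- \frac{64581}{4}} = \left(-13679\right) \left(- \frac{4}{64581}\right) = \frac{54716}{64581}$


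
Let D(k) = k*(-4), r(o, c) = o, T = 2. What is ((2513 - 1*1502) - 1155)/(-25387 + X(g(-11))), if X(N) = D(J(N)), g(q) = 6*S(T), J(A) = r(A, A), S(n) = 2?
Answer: 144/25435 ≈ 0.0056615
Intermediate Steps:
J(A) = A
D(k) = -4*k
g(q) = 12 (g(q) = 6*2 = 12)
X(N) = -4*N
((2513 - 1*1502) - 1155)/(-25387 + X(g(-11))) = ((2513 - 1*1502) - 1155)/(-25387 - 4*12) = ((2513 - 1502) - 1155)/(-25387 - 48) = (1011 - 1155)/(-25435) = -144*(-1/25435) = 144/25435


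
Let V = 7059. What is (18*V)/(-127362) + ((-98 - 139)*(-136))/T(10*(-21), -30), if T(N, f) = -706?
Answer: -349569813/7493131 ≈ -46.652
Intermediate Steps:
(18*V)/(-127362) + ((-98 - 139)*(-136))/T(10*(-21), -30) = (18*7059)/(-127362) + ((-98 - 139)*(-136))/(-706) = 127062*(-1/127362) - 237*(-136)*(-1/706) = -21177/21227 + 32232*(-1/706) = -21177/21227 - 16116/353 = -349569813/7493131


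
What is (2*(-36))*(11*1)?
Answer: -792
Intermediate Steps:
(2*(-36))*(11*1) = -72*11 = -792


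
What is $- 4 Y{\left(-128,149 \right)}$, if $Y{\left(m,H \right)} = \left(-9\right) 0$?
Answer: $0$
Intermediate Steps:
$Y{\left(m,H \right)} = 0$
$- 4 Y{\left(-128,149 \right)} = \left(-4\right) 0 = 0$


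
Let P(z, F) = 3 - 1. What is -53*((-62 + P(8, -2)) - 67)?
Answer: 6731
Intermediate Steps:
P(z, F) = 2
-53*((-62 + P(8, -2)) - 67) = -53*((-62 + 2) - 67) = -53*(-60 - 67) = -53*(-127) = 6731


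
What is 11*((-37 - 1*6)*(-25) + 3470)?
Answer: 49995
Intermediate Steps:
11*((-37 - 1*6)*(-25) + 3470) = 11*((-37 - 6)*(-25) + 3470) = 11*(-43*(-25) + 3470) = 11*(1075 + 3470) = 11*4545 = 49995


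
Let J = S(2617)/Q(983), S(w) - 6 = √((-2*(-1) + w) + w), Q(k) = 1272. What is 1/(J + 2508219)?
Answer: 253641138633/636187524297344765 - 159*√1309/636187524297344765 ≈ 3.9869e-7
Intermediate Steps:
S(w) = 6 + √(2 + 2*w) (S(w) = 6 + √((-2*(-1) + w) + w) = 6 + √((2 + w) + w) = 6 + √(2 + 2*w))
J = 1/212 + √1309/636 (J = (6 + √(2 + 2*2617))/1272 = (6 + √(2 + 5234))*(1/1272) = (6 + √5236)*(1/1272) = (6 + 2*√1309)*(1/1272) = 1/212 + √1309/636 ≈ 0.061604)
1/(J + 2508219) = 1/((1/212 + √1309/636) + 2508219) = 1/(531742429/212 + √1309/636)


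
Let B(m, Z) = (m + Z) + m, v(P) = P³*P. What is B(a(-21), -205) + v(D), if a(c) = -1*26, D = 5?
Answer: 368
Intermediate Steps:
a(c) = -26
v(P) = P⁴
B(m, Z) = Z + 2*m (B(m, Z) = (Z + m) + m = Z + 2*m)
B(a(-21), -205) + v(D) = (-205 + 2*(-26)) + 5⁴ = (-205 - 52) + 625 = -257 + 625 = 368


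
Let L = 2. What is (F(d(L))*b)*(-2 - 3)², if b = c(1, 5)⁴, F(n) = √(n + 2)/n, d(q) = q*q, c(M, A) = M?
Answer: 25*√6/4 ≈ 15.309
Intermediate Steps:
d(q) = q²
F(n) = √(2 + n)/n
b = 1 (b = 1⁴ = 1)
(F(d(L))*b)*(-2 - 3)² = ((√(2 + 2²)/(2²))*1)*(-2 - 3)² = ((√(2 + 4)/4)*1)*(-5)² = ((√6/4)*1)*25 = (√6/4)*25 = 25*√6/4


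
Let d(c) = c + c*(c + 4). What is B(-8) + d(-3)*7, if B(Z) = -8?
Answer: -50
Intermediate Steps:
d(c) = c + c*(4 + c)
B(-8) + d(-3)*7 = -8 - 3*(5 - 3)*7 = -8 - 3*2*7 = -8 - 6*7 = -8 - 42 = -50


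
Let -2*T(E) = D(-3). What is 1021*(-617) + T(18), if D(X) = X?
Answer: -1259911/2 ≈ -6.2996e+5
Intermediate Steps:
T(E) = 3/2 (T(E) = -½*(-3) = 3/2)
1021*(-617) + T(18) = 1021*(-617) + 3/2 = -629957 + 3/2 = -1259911/2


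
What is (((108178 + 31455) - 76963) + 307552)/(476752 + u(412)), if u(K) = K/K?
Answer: 370222/476753 ≈ 0.77655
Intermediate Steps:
u(K) = 1
(((108178 + 31455) - 76963) + 307552)/(476752 + u(412)) = (((108178 + 31455) - 76963) + 307552)/(476752 + 1) = ((139633 - 76963) + 307552)/476753 = (62670 + 307552)*(1/476753) = 370222*(1/476753) = 370222/476753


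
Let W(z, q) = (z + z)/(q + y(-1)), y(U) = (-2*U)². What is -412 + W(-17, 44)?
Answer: -9905/24 ≈ -412.71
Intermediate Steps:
y(U) = 4*U²
W(z, q) = 2*z/(4 + q) (W(z, q) = (z + z)/(q + 4*(-1)²) = (2*z)/(q + 4*1) = (2*z)/(q + 4) = (2*z)/(4 + q) = 2*z/(4 + q))
-412 + W(-17, 44) = -412 + 2*(-17)/(4 + 44) = -412 + 2*(-17)/48 = -412 + 2*(-17)*(1/48) = -412 - 17/24 = -9905/24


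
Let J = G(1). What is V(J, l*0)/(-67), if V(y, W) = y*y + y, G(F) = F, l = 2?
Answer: -2/67 ≈ -0.029851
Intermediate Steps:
J = 1
V(y, W) = y + y² (V(y, W) = y² + y = y + y²)
V(J, l*0)/(-67) = (1*(1 + 1))/(-67) = -2/67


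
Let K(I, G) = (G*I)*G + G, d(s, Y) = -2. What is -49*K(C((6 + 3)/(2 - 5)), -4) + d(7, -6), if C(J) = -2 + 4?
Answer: -1374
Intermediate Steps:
C(J) = 2
K(I, G) = G + I*G**2 (K(I, G) = I*G**2 + G = G + I*G**2)
-49*K(C((6 + 3)/(2 - 5)), -4) + d(7, -6) = -(-196)*(1 - 4*2) - 2 = -(-196)*(1 - 8) - 2 = -(-196)*(-7) - 2 = -49*28 - 2 = -1372 - 2 = -1374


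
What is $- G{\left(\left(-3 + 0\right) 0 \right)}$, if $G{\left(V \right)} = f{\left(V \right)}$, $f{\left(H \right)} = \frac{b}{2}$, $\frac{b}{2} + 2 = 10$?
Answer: $-8$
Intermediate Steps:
$b = 16$ ($b = -4 + 2 \cdot 10 = -4 + 20 = 16$)
$f{\left(H \right)} = 8$ ($f{\left(H \right)} = \frac{16}{2} = 16 \cdot \frac{1}{2} = 8$)
$G{\left(V \right)} = 8$
$- G{\left(\left(-3 + 0\right) 0 \right)} = \left(-1\right) 8 = -8$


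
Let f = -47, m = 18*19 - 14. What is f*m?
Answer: -15416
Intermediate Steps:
m = 328 (m = 342 - 14 = 328)
f*m = -47*328 = -15416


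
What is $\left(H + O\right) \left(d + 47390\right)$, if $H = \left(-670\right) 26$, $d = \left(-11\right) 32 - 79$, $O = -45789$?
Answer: $-2968231431$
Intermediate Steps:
$d = -431$ ($d = -352 - 79 = -431$)
$H = -17420$
$\left(H + O\right) \left(d + 47390\right) = \left(-17420 - 45789\right) \left(-431 + 47390\right) = \left(-63209\right) 46959 = -2968231431$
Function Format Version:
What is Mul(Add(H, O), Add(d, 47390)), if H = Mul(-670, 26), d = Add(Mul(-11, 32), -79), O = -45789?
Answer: -2968231431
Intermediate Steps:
d = -431 (d = Add(-352, -79) = -431)
H = -17420
Mul(Add(H, O), Add(d, 47390)) = Mul(Add(-17420, -45789), Add(-431, 47390)) = Mul(-63209, 46959) = -2968231431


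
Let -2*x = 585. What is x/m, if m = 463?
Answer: -585/926 ≈ -0.63175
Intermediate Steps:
x = -585/2 (x = -½*585 = -585/2 ≈ -292.50)
x/m = -585/2/463 = -585/2*1/463 = -585/926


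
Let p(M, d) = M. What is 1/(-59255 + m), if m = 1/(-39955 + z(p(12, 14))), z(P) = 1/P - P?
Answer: -479603/28418875777 ≈ -1.6876e-5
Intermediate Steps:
m = -12/479603 (m = 1/(-39955 + (1/12 - 1*12)) = 1/(-39955 + (1/12 - 12)) = 1/(-39955 - 143/12) = 1/(-479603/12) = -12/479603 ≈ -2.5021e-5)
1/(-59255 + m) = 1/(-59255 - 12/479603) = 1/(-28418875777/479603) = -479603/28418875777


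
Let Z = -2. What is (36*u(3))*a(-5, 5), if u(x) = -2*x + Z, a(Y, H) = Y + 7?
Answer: -576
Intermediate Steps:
a(Y, H) = 7 + Y
u(x) = -2 - 2*x (u(x) = -2*x - 2 = -2 - 2*x)
(36*u(3))*a(-5, 5) = (36*(-2 - 2*3))*(7 - 5) = (36*(-2 - 6))*2 = (36*(-8))*2 = -288*2 = -576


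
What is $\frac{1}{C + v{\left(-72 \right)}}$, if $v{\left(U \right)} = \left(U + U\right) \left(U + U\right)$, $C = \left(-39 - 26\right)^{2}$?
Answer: $\frac{1}{24961} \approx 4.0062 \cdot 10^{-5}$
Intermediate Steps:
$C = 4225$ ($C = \left(-65\right)^{2} = 4225$)
$v{\left(U \right)} = 4 U^{2}$ ($v{\left(U \right)} = 2 U 2 U = 4 U^{2}$)
$\frac{1}{C + v{\left(-72 \right)}} = \frac{1}{4225 + 4 \left(-72\right)^{2}} = \frac{1}{4225 + 4 \cdot 5184} = \frac{1}{4225 + 20736} = \frac{1}{24961}$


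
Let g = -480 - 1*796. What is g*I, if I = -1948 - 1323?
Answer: 4173796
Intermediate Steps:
I = -3271
g = -1276 (g = -480 - 796 = -1276)
g*I = -1276*(-3271) = 4173796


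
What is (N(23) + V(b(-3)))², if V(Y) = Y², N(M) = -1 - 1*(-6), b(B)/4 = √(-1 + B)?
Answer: 3481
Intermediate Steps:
b(B) = 4*√(-1 + B)
N(M) = 5 (N(M) = -1 + 6 = 5)
(N(23) + V(b(-3)))² = (5 + (4*√(-1 - 3))²)² = (5 + (4*√(-4))²)² = (5 + (4*(2*I))²)² = (5 + (8*I)²)² = (5 - 64)² = (-59)² = 3481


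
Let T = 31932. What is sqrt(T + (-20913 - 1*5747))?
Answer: 2*sqrt(1318) ≈ 72.609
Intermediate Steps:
sqrt(T + (-20913 - 1*5747)) = sqrt(31932 + (-20913 - 1*5747)) = sqrt(31932 + (-20913 - 5747)) = sqrt(31932 - 26660) = sqrt(5272) = 2*sqrt(1318)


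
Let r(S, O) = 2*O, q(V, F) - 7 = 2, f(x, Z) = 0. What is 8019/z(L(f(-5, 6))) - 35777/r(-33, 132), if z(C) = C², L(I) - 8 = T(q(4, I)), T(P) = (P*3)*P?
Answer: -2251869761/16632264 ≈ -135.39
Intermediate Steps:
q(V, F) = 9 (q(V, F) = 7 + 2 = 9)
T(P) = 3*P² (T(P) = (3*P)*P = 3*P²)
L(I) = 251 (L(I) = 8 + 3*9² = 8 + 3*81 = 8 + 243 = 251)
8019/z(L(f(-5, 6))) - 35777/r(-33, 132) = 8019/(251²) - 35777/(2*132) = 8019/63001 - 35777/264 = -2251869761/16632264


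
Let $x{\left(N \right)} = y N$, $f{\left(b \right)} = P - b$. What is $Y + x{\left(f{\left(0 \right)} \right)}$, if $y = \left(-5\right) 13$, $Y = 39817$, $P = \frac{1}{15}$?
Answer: $\frac{119438}{3} \approx 39813.0$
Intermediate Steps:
$P = \frac{1}{15} \approx 0.066667$
$y = -65$
$f{\left(b \right)} = \frac{1}{15} - b$
$x{\left(N \right)} = - 65 N$
$Y + x{\left(f{\left(0 \right)} \right)} = 39817 - 65 \left(\frac{1}{15} - 0\right) = 39817 - 65 \left(\frac{1}{15} + 0\right) = 39817 - \frac{13}{3} = \frac{119438}{3}$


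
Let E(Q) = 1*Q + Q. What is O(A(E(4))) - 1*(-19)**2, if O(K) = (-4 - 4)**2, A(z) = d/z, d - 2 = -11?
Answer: -297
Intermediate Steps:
d = -9 (d = 2 - 11 = -9)
E(Q) = 2*Q (E(Q) = Q + Q = 2*Q)
A(z) = -9/z
O(K) = 64 (O(K) = (-8)**2 = 64)
O(A(E(4))) - 1*(-19)**2 = 64 - 1*(-19)**2 = 64 - 1*361 = 64 - 361 = -297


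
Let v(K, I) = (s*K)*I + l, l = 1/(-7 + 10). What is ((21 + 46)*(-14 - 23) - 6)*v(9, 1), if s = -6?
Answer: 400085/3 ≈ 1.3336e+5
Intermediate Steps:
l = ⅓ (l = 1/3 = ⅓ ≈ 0.33333)
v(K, I) = ⅓ - 6*I*K (v(K, I) = (-6*K)*I + ⅓ = -6*I*K + ⅓ = ⅓ - 6*I*K)
((21 + 46)*(-14 - 23) - 6)*v(9, 1) = ((21 + 46)*(-14 - 23) - 6)*(⅓ - 6*1*9) = (67*(-37) - 6)*(⅓ - 54) = (-2479 - 6)*(-161/3) = -2485*(-161/3) = 400085/3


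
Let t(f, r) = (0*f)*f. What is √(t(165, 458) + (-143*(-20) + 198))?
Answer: √3058 ≈ 55.299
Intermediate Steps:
t(f, r) = 0 (t(f, r) = 0*f = 0)
√(t(165, 458) + (-143*(-20) + 198)) = √(0 + (-143*(-20) + 198)) = √(0 + (2860 + 198)) = √(0 + 3058) = √3058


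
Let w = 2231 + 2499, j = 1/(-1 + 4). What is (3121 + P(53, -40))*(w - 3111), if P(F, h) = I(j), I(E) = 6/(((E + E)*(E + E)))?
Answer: 10149511/2 ≈ 5.0748e+6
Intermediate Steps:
j = 1/3 ≈ 0.33333
I(E) = 3/(2*E**2) (I(E) = 6/(((2*E)*(2*E))) = 6/((4*E**2)) = 6*(1/(4*E**2)) = 3/(2*E**2))
P(F, h) = 27/2 (P(F, h) = 3/(2*3**(-2)) = (3/2)*9 = 27/2)
w = 4730
(3121 + P(53, -40))*(w - 3111) = (3121 + 27/2)*(4730 - 3111) = (6269/2)*1619 = 10149511/2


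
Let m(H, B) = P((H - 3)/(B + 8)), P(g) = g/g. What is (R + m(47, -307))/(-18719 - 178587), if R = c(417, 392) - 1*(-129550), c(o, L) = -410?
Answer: -129141/197306 ≈ -0.65452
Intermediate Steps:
P(g) = 1
m(H, B) = 1
R = 129140 (R = -410 - 1*(-129550) = -410 + 129550 = 129140)
(R + m(47, -307))/(-18719 - 178587) = (129140 + 1)/(-18719 - 178587) = 129141/(-197306) = 129141*(-1/197306) = -129141/197306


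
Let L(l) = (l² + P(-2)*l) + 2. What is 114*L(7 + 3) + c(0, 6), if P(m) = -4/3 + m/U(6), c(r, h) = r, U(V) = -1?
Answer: 12388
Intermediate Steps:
P(m) = -4/3 - m (P(m) = -4/3 + m/(-1) = -4*⅓ + m*(-1) = -4/3 - m)
L(l) = 2 + l² + 2*l/3 (L(l) = (l² + (-4/3 - 1*(-2))*l) + 2 = (l² + (-4/3 + 2)*l) + 2 = (l² + 2*l/3) + 2 = 2 + l² + 2*l/3)
114*L(7 + 3) + c(0, 6) = 114*(2 + (7 + 3)² + 2*(7 + 3)/3) + 0 = 114*(2 + 10² + (⅔)*10) + 0 = 114*(2 + 100 + 20/3) + 0 = 114*(326/3) + 0 = 12388 + 0 = 12388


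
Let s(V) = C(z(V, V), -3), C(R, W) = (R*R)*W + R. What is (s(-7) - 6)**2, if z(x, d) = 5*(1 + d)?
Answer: 7485696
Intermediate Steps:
z(x, d) = 5 + 5*d
C(R, W) = R + W*R**2 (C(R, W) = R**2*W + R = W*R**2 + R = R + W*R**2)
s(V) = (-14 - 15*V)*(5 + 5*V) (s(V) = (5 + 5*V)*(1 + (5 + 5*V)*(-3)) = (5 + 5*V)*(1 + (-15 - 15*V)) = (5 + 5*V)*(-14 - 15*V) = (-14 - 15*V)*(5 + 5*V))
(s(-7) - 6)**2 = (5*(1 - 7)*(-14 - 15*(-7)) - 6)**2 = (5*(-6)*(-14 + 105) - 6)**2 = (5*(-6)*91 - 6)**2 = (-2730 - 6)**2 = (-2736)**2 = 7485696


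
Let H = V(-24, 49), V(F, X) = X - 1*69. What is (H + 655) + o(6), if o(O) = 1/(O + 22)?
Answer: 17781/28 ≈ 635.04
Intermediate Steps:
V(F, X) = -69 + X (V(F, X) = X - 69 = -69 + X)
H = -20 (H = -69 + 49 = -20)
o(O) = 1/(22 + O)
(H + 655) + o(6) = (-20 + 655) + 1/(22 + 6) = 635 + 1/28 = 17781/28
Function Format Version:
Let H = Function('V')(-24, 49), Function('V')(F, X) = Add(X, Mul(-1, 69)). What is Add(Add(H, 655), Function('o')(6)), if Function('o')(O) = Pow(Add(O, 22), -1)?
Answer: Rational(17781, 28) ≈ 635.04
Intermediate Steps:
Function('V')(F, X) = Add(-69, X) (Function('V')(F, X) = Add(X, -69) = Add(-69, X))
H = -20 (H = Add(-69, 49) = -20)
Function('o')(O) = Pow(Add(22, O), -1)
Add(Add(H, 655), Function('o')(6)) = Add(Add(-20, 655), Pow(Add(22, 6), -1)) = Add(635, Pow(28, -1)) = Add(635, Rational(1, 28)) = Rational(17781, 28)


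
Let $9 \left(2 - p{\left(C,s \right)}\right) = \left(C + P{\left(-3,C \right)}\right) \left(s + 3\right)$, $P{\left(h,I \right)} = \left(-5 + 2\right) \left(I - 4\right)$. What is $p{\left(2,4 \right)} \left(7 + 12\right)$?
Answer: $- \frac{722}{9} \approx -80.222$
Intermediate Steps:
$P{\left(h,I \right)} = 12 - 3 I$ ($P{\left(h,I \right)} = - 3 \left(-4 + I\right) = 12 - 3 I$)
$p{\left(C,s \right)} = 2 - \frac{\left(3 + s\right) \left(12 - 2 C\right)}{9}$ ($p{\left(C,s \right)} = 2 - \frac{\left(C - \left(-12 + 3 C\right)\right) \left(s + 3\right)}{9} = 2 - \frac{\left(12 - 2 C\right) \left(3 + s\right)}{9} = 2 - \frac{\left(3 + s\right) \left(12 - 2 C\right)}{9}$)
$p{\left(2,4 \right)} \left(7 + 12\right) = \left(-2 - \frac{16}{3} + \frac{2}{3} \cdot 2 + \frac{2}{9} \cdot 2 \cdot 4\right) \left(7 + 12\right) = \left(-2 - \frac{16}{3} + \frac{4}{3} + \frac{16}{9}\right) 19 = \left(- \frac{38}{9}\right) 19 = - \frac{722}{9}$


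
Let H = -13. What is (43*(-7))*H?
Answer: 3913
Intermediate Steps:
(43*(-7))*H = (43*(-7))*(-13) = -301*(-13) = 3913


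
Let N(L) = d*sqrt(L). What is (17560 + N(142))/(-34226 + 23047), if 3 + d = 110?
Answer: -17560/11179 - 107*sqrt(142)/11179 ≈ -1.6849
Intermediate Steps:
d = 107 (d = -3 + 110 = 107)
N(L) = 107*sqrt(L)
(17560 + N(142))/(-34226 + 23047) = (17560 + 107*sqrt(142))/(-34226 + 23047) = (17560 + 107*sqrt(142))/(-11179) = (17560 + 107*sqrt(142))*(-1/11179) = -17560/11179 - 107*sqrt(142)/11179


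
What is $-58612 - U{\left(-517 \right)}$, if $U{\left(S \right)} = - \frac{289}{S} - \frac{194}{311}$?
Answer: $- \frac{9424037225}{160787} \approx -58612.0$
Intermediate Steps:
$U{\left(S \right)} = - \frac{194}{311} - \frac{289}{S}$ ($U{\left(S \right)} = - \frac{289}{S} - \frac{194}{311} = - \frac{194}{311} - \frac{289}{S}$)
$-58612 - U{\left(-517 \right)} = -58612 - \left(- \frac{194}{311} - \frac{289}{-517}\right) = -58612 - \left(- \frac{194}{311} - - \frac{289}{517}\right) = -58612 - \left(- \frac{194}{311} + \frac{289}{517}\right) = -58612 - - \frac{10419}{160787} = -58612 + \frac{10419}{160787} = - \frac{9424037225}{160787}$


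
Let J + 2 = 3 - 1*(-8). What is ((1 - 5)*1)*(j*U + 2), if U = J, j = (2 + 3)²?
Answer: -908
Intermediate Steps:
j = 25 (j = 5² = 25)
J = 9 (J = -2 + (3 - 1*(-8)) = -2 + (3 + 8) = -2 + 11 = 9)
U = 9
((1 - 5)*1)*(j*U + 2) = ((1 - 5)*1)*(25*9 + 2) = (-4*1)*(225 + 2) = -4*227 = -908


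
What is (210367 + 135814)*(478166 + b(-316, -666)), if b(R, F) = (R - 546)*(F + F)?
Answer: 563011469350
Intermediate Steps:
b(R, F) = 2*F*(-546 + R) (b(R, F) = (-546 + R)*(2*F) = 2*F*(-546 + R))
(210367 + 135814)*(478166 + b(-316, -666)) = (210367 + 135814)*(478166 + 2*(-666)*(-546 - 316)) = 346181*(478166 + 2*(-666)*(-862)) = 346181*(478166 + 1148184) = 346181*1626350 = 563011469350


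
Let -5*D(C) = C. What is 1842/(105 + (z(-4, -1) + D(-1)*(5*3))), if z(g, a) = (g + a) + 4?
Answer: 1842/107 ≈ 17.215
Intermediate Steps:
z(g, a) = 4 + a + g (z(g, a) = (a + g) + 4 = 4 + a + g)
D(C) = -C/5
1842/(105 + (z(-4, -1) + D(-1)*(5*3))) = 1842/(105 + ((4 - 1 - 4) + (-⅕*(-1))*(5*3))) = 1842/(105 + (-1 + (⅕)*15)) = 1842/(105 + (-1 + 3)) = 1842/(105 + 2) = 1842/107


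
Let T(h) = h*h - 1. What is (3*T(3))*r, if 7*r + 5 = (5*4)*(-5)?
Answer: -360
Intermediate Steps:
T(h) = -1 + h² (T(h) = h² - 1 = -1 + h²)
r = -15 (r = -5/7 + ((5*4)*(-5))/7 = -5/7 + (20*(-5))/7 = -5/7 + (⅐)*(-100) = -5/7 - 100/7 = -15)
(3*T(3))*r = (3*(-1 + 3²))*(-15) = (3*(-1 + 9))*(-15) = (3*8)*(-15) = 24*(-15) = -360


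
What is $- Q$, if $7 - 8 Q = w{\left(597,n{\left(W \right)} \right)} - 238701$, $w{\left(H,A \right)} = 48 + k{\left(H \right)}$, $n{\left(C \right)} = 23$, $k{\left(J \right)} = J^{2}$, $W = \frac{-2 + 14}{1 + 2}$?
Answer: $\frac{117749}{8} \approx 14719.0$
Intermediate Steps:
$W = 4$ ($W = \frac{12}{3} = 12 \cdot \frac{1}{3} = 4$)
$w{\left(H,A \right)} = 48 + H^{2}$
$Q = - \frac{117749}{8}$ ($Q = \frac{7}{8} - \frac{\left(48 + 597^{2}\right) - 238701}{8} = \frac{7}{8} - \frac{\left(48 + 356409\right) - 238701}{8} = \frac{7}{8} - \frac{356457 - 238701}{8} = \frac{7}{8} - \frac{29439}{2} = - \frac{117749}{8} \approx -14719.0$)
$- Q = \left(-1\right) \left(- \frac{117749}{8}\right) = \frac{117749}{8}$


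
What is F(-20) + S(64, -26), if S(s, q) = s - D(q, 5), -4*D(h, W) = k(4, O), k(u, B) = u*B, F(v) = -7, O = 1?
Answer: 58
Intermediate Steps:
k(u, B) = B*u
D(h, W) = -1 (D(h, W) = -4/4 = -¼*4 = -1)
S(s, q) = 1 + s (S(s, q) = s - 1*(-1) = s + 1 = 1 + s)
F(-20) + S(64, -26) = -7 + (1 + 64) = -7 + 65 = 58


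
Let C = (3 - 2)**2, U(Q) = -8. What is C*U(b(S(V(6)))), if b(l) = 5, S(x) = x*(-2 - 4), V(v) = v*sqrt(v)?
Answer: -8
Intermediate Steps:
V(v) = v**(3/2)
S(x) = -6*x (S(x) = x*(-6) = -6*x)
C = 1 (C = 1**2 = 1)
C*U(b(S(V(6)))) = 1*(-8) = -8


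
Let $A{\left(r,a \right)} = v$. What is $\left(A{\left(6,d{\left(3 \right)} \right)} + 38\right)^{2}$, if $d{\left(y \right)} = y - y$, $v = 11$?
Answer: $2401$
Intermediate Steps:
$d{\left(y \right)} = 0$
$A{\left(r,a \right)} = 11$
$\left(A{\left(6,d{\left(3 \right)} \right)} + 38\right)^{2} = \left(11 + 38\right)^{2} = 49^{2} = 2401$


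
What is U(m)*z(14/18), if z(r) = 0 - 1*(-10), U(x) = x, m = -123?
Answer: -1230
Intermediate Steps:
z(r) = 10 (z(r) = 0 + 10 = 10)
U(m)*z(14/18) = -123*10 = -1230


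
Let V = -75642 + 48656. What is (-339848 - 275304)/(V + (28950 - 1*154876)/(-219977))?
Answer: 33829822876/1484043349 ≈ 22.796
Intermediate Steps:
V = -26986
(-339848 - 275304)/(V + (28950 - 1*154876)/(-219977)) = (-339848 - 275304)/(-26986 + (28950 - 1*154876)/(-219977)) = -615152/(-26986 + (28950 - 154876)*(-1/219977)) = -615152/(-26986 - 125926*(-1/219977)) = -615152/(-26986 + 125926/219977) = -615152/(-5936173396/219977) = -615152*(-219977/5936173396) = 33829822876/1484043349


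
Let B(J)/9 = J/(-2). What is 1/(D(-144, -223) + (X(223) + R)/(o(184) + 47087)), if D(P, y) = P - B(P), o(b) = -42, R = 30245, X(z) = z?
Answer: -47045/37229172 ≈ -0.0012637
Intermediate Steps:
B(J) = -9*J/2 (B(J) = 9*(J/(-2)) = 9*(J*(-½)) = 9*(-J/2) = -9*J/2)
D(P, y) = 11*P/2 (D(P, y) = P - (-9)*P/2 = P + 9*P/2 = 11*P/2)
1/(D(-144, -223) + (X(223) + R)/(o(184) + 47087)) = 1/((11/2)*(-144) + (223 + 30245)/(-42 + 47087)) = 1/(-792 + 30468/47045) = 1/(-37229172/47045) = -47045/37229172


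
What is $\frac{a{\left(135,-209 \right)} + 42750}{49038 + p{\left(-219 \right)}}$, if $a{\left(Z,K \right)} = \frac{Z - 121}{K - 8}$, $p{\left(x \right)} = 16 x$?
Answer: $\frac{662624}{705777} \approx 0.93886$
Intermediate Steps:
$a{\left(Z,K \right)} = \frac{-121 + Z}{-8 + K}$
$\frac{a{\left(135,-209 \right)} + 42750}{49038 + p{\left(-219 \right)}} = \frac{\frac{-121 + 135}{-8 - 209} + 42750}{49038 + 16 \left(-219\right)} = \frac{\frac{1}{-217} \cdot 14 + 42750}{49038 - 3504} = \frac{\left(- \frac{1}{217}\right) 14 + 42750}{45534} = \left(- \frac{2}{31} + 42750\right) \frac{1}{45534} = \frac{1325248}{31} \cdot \frac{1}{45534} = \frac{662624}{705777}$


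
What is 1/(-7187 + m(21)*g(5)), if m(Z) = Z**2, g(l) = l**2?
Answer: 1/3838 ≈ 0.00026055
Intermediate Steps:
1/(-7187 + m(21)*g(5)) = 1/(-7187 + 21**2*5**2) = 1/(-7187 + 441*25) = 1/(-7187 + 11025) = 1/3838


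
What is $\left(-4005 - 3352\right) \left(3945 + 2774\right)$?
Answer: $-49431683$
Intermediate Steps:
$\left(-4005 - 3352\right) \left(3945 + 2774\right) = \left(-4005 - 3352\right) 6719 = \left(-7357\right) 6719 = -49431683$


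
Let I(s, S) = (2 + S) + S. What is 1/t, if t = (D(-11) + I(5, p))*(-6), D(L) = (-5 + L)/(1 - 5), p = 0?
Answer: -1/36 ≈ -0.027778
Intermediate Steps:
I(s, S) = 2 + 2*S
D(L) = 5/4 - L/4 (D(L) = (-5 + L)/(-4) = (-5 + L)*(-¼) = 5/4 - L/4)
t = -36 (t = ((5/4 - ¼*(-11)) + (2 + 2*0))*(-6) = ((5/4 + 11/4) + (2 + 0))*(-6) = (4 + 2)*(-6) = 6*(-6) = -36)
1/t = 1/(-36) = -1/36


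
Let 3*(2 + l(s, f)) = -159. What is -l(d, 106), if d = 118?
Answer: 55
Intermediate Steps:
l(s, f) = -55 (l(s, f) = -2 + (1/3)*(-159) = -2 - 53 = -55)
-l(d, 106) = -1*(-55) = 55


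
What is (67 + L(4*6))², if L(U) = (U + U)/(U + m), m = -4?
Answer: 120409/25 ≈ 4816.4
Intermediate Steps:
L(U) = 2*U/(-4 + U) (L(U) = (U + U)/(U - 4) = (2*U)/(-4 + U) = 2*U/(-4 + U))
(67 + L(4*6))² = (67 + 2*(4*6)/(-4 + 4*6))² = (67 + 2*24/(-4 + 24))² = (67 + 2*24/20)² = (67 + 2*24*(1/20))² = (67 + 12/5)² = (347/5)² = 120409/25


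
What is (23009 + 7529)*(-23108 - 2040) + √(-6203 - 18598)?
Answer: -767969624 + I*√24801 ≈ -7.6797e+8 + 157.48*I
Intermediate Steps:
(23009 + 7529)*(-23108 - 2040) + √(-6203 - 18598) = 30538*(-25148) + √(-24801) = -767969624 + I*√24801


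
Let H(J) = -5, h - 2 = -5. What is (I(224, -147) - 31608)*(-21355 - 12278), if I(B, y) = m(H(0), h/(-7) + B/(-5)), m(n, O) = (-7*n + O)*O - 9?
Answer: 1285501725153/1225 ≈ 1.0494e+9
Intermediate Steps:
h = -3 (h = 2 - 5 = -3)
m(n, O) = -9 + O*(O - 7*n) (m(n, O) = (O - 7*n)*O - 9 = O*(O - 7*n) - 9 = -9 + O*(O - 7*n))
I(B, y) = 6 + (3/7 - B/5)**2 - 7*B (I(B, y) = -9 + (-3/(-7) + B/(-5))**2 - 7*(-3/(-7) + B/(-5))*(-5) = -9 + (-3*(-1/7) + B*(-1/5))**2 - 7*(-3*(-1/7) + B*(-1/5))*(-5) = -9 + (3/7 - B/5)**2 - 7*(3/7 - B/5)*(-5) = -9 + (3/7 - B/5)**2 + (15 - 7*B) = 6 + (3/7 - B/5)**2 - 7*B)
(I(224, -147) - 31608)*(-21355 - 12278) = ((303/49 - 251/35*224 + (1/25)*224**2) - 31608)*(-21355 - 12278) = ((303/49 - 8032/5 + (1/25)*50176) - 31608)*(-33633) = ((303/49 - 8032/5 + 50176/25) - 31608)*(-33633) = (498359/1225 - 31608)*(-33633) = -38221441/1225*(-33633) = 1285501725153/1225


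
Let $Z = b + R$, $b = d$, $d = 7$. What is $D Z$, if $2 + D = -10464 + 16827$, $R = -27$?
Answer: $-127220$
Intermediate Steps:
$b = 7$
$D = 6361$ ($D = -2 + \left(-10464 + 16827\right) = -2 + 6363 = 6361$)
$Z = -20$ ($Z = 7 - 27 = -20$)
$D Z = 6361 \left(-20\right) = -127220$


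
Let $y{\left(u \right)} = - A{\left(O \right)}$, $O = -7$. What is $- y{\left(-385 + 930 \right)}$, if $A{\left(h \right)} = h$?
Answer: $-7$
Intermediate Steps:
$y{\left(u \right)} = 7$ ($y{\left(u \right)} = \left(-1\right) \left(-7\right) = 7$)
$- y{\left(-385 + 930 \right)} = \left(-1\right) 7 = -7$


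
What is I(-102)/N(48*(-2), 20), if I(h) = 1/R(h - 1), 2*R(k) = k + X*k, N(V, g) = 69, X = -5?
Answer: 1/14214 ≈ 7.0353e-5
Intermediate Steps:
R(k) = -2*k (R(k) = (k - 5*k)/2 = (-4*k)/2 = -2*k)
I(h) = 1/(2 - 2*h) (I(h) = 1/(-2*(h - 1)) = 1/(-2*(-1 + h)) = 1/(2 - 2*h))
I(-102)/N(48*(-2), 20) = (1/(2*(1 - 1*(-102))))/69 = (1/(2*(1 + 102)))*(1/69) = ((½)/103)*(1/69) = ((½)*(1/103))*(1/69) = (1/206)*(1/69) = 1/14214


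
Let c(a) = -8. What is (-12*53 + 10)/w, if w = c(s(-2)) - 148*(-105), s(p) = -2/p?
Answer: -313/7766 ≈ -0.040304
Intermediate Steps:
w = 15532 (w = -8 - 148*(-105) = -8 + 15540 = 15532)
(-12*53 + 10)/w = (-12*53 + 10)/15532 = (-636 + 10)*(1/15532) = -626*1/15532 = -313/7766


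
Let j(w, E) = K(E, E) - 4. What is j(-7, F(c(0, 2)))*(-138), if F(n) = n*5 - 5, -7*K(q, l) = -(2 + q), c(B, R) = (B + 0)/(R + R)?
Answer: 4278/7 ≈ 611.14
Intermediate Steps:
c(B, R) = B/(2*R) (c(B, R) = B/((2*R)) = B*(1/(2*R)) = B/(2*R))
K(q, l) = 2/7 + q/7 (K(q, l) = -(-1)*(2 + q)/7 = -(-2 - q)/7 = 2/7 + q/7)
F(n) = -5 + 5*n (F(n) = 5*n - 5 = -5 + 5*n)
j(w, E) = -26/7 + E/7 (j(w, E) = (2/7 + E/7) - 4 = -26/7 + E/7)
j(-7, F(c(0, 2)))*(-138) = (-26/7 + (-5 + 5*((1/2)*0/2))/7)*(-138) = (-26/7 + (-5 + 5*((1/2)*0*(1/2)))/7)*(-138) = (-26/7 + (-5 + 5*0)/7)*(-138) = (-26/7 + (-5 + 0)/7)*(-138) = (-26/7 + (1/7)*(-5))*(-138) = (-26/7 - 5/7)*(-138) = -31/7*(-138) = 4278/7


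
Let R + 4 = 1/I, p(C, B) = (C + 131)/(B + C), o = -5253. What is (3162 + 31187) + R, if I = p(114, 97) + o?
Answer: 38058999399/1108138 ≈ 34345.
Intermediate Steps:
p(C, B) = (131 + C)/(B + C)
I = -1108138/211 (I = (131 + 114)/(97 + 114) - 5253 = 245/211 - 5253 = -1108138/211 ≈ -5251.8)
R = -4432763/1108138 (R = -4 + 1/(-1108138/211) = -4 - 211/1108138 = -4432763/1108138 ≈ -4.0002)
(3162 + 31187) + R = (3162 + 31187) - 4432763/1108138 = 34349 - 4432763/1108138 = 38058999399/1108138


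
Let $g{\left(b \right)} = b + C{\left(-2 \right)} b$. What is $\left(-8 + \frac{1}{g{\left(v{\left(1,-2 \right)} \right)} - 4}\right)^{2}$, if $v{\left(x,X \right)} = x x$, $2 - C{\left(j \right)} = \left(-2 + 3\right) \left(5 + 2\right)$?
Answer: $\frac{4225}{64} \approx 66.016$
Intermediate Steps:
$C{\left(j \right)} = -5$ ($C{\left(j \right)} = 2 - \left(-2 + 3\right) \left(5 + 2\right) = 2 - 1 \cdot 7 = 2 - 7 = -5$)
$v{\left(x,X \right)} = x^{2}$
$g{\left(b \right)} = - 4 b$ ($g{\left(b \right)} = b - 5 b = - 4 b$)
$\left(-8 + \frac{1}{g{\left(v{\left(1,-2 \right)} \right)} - 4}\right)^{2} = \left(-8 + \frac{1}{- 4 \cdot 1^{2} - 4}\right)^{2} = \left(-8 + \frac{1}{\left(-4\right) 1 - 4}\right)^{2} = \left(-8 + \frac{1}{-4 - 4}\right)^{2} = \left(-8 + \frac{1}{-8}\right)^{2} = \left(-8 - \frac{1}{8}\right)^{2} = \left(- \frac{65}{8}\right)^{2} = \frac{4225}{64}$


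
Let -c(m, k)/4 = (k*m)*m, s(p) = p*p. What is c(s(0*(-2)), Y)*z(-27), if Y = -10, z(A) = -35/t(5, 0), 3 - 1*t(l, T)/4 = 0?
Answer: 0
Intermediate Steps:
t(l, T) = 12 (t(l, T) = 12 - 4*0 = 12 + 0 = 12)
z(A) = -35/12
s(p) = p²
c(m, k) = -4*k*m² (c(m, k) = -4*k*m*m = -4*k*m²)
c(s(0*(-2)), Y)*z(-27) = -4*(-10)*((0*(-2))²)²*(-35/12) = -4*(-10)*(0²)²*(-35/12) = -4*(-10)*0²*(-35/12) = -4*(-10)*0*(-35/12) = 0*(-35/12) = 0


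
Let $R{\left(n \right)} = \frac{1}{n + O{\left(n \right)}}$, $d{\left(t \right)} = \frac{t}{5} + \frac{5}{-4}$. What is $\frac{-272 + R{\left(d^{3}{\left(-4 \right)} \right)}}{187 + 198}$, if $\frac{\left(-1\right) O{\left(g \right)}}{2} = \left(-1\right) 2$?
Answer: $- \frac{10050512}{14214585} \approx -0.70706$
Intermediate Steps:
$d{\left(t \right)} = - \frac{5}{4} + \frac{t}{5}$ ($d{\left(t \right)} = t \frac{1}{5} + 5 \left(- \frac{1}{4}\right) = \frac{t}{5} - \frac{5}{4} = - \frac{5}{4} + \frac{t}{5}$)
$O{\left(g \right)} = 4$ ($O{\left(g \right)} = - 2 \left(\left(-1\right) 2\right) = \left(-2\right) \left(-2\right) = 4$)
$R{\left(n \right)} = \frac{1}{4 + n}$ ($R{\left(n \right)} = \frac{1}{n + 4} = \frac{1}{4 + n}$)
$\frac{-272 + R{\left(d^{3}{\left(-4 \right)} \right)}}{187 + 198} = \frac{-272 + \frac{1}{4 + \left(- \frac{5}{4} + \frac{1}{5} \left(-4\right)\right)^{3}}}{187 + 198} = \frac{-272 + \frac{1}{4 + \left(- \frac{5}{4} - \frac{4}{5}\right)^{3}}}{385} = \left(-272 + \frac{1}{4 + \left(- \frac{41}{20}\right)^{3}}\right) \frac{1}{385} = \left(-272 + \frac{1}{4 - \frac{68921}{8000}}\right) \frac{1}{385} = \left(-272 + \frac{1}{- \frac{36921}{8000}}\right) \frac{1}{385} = \left(-272 - \frac{8000}{36921}\right) \frac{1}{385} = \left(- \frac{10050512}{36921}\right) \frac{1}{385} = - \frac{10050512}{14214585}$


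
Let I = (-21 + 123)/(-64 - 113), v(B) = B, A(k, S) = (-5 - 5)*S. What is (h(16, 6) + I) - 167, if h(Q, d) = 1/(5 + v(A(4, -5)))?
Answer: -543726/3245 ≈ -167.56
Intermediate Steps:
A(k, S) = -10*S
I = -34/59 (I = 102/(-177) = 102*(-1/177) = -34/59 ≈ -0.57627)
h(Q, d) = 1/55 (h(Q, d) = 1/(5 - 10*(-5)) = 1/(5 + 50) = 1/55)
(h(16, 6) + I) - 167 = (1/55 - 34/59) - 167 = -1811/3245 - 167 = -543726/3245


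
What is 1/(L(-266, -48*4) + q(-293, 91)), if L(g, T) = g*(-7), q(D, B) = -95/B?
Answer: 91/169347 ≈ 0.00053736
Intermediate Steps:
L(g, T) = -7*g
1/(L(-266, -48*4) + q(-293, 91)) = 1/(-7*(-266) - 95/91) = 1/(1862 - 95*1/91) = 1/(1862 - 95/91) = 1/(169347/91) = 91/169347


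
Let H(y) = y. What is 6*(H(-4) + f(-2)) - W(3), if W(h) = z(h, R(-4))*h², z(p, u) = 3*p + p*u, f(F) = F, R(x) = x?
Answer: -9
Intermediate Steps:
W(h) = -h³ (W(h) = (h*(3 - 4))*h² = (h*(-1))*h² = (-h)*h² = -h³)
6*(H(-4) + f(-2)) - W(3) = 6*(-4 - 2) - (-1)*3³ = 6*(-6) - (-1)*27 = -36 - 1*(-27) = -36 + 27 = -9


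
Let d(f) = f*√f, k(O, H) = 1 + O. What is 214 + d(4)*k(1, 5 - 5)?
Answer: 230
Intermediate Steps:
d(f) = f^(3/2)
214 + d(4)*k(1, 5 - 5) = 214 + 4^(3/2)*(1 + 1) = 214 + 8*2 = 214 + 16 = 230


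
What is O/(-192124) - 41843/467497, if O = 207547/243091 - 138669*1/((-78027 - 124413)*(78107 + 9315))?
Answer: -11528974773315891871079381/128802751406804192428450880 ≈ -0.089509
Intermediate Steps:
O = 1224380086713613/1434051314606960 (O = 207547*(1/243091) - 138669/(87422*(-202440)) = 207547/243091 - 138669/(-17697709680) = 207547/243091 - 138669*(-1/17697709680) = 207547/243091 + 46223/5899236560 = 1224380086713613/1434051314606960 ≈ 0.85379)
O/(-192124) - 41843/467497 = (1224380086713613/1434051314606960)/(-192124) - 41843/467497 = (1224380086713613/1434051314606960)*(-1/192124) - 41843*1/467497 = -1224380086713613/275515674767547583040 - 41843/467497 = -11528974773315891871079381/128802751406804192428450880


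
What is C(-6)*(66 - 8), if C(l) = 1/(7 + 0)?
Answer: 58/7 ≈ 8.2857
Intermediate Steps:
C(l) = 1/7
C(-6)*(66 - 8) = (66 - 8)/7 = (1/7)*58 = 58/7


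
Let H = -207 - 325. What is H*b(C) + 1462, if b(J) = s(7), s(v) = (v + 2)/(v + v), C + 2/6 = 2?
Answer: 1120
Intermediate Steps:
C = 5/3 (C = -⅓ + 2 = 5/3 ≈ 1.6667)
s(v) = (2 + v)/(2*v) (s(v) = (2 + v)/((2*v)) = (2 + v)*(1/(2*v)) = (2 + v)/(2*v))
H = -532
b(J) = 9/14 (b(J) = (½)*(2 + 7)/7 = (½)*(⅐)*9 = 9/14)
H*b(C) + 1462 = -532*9/14 + 1462 = -342 + 1462 = 1120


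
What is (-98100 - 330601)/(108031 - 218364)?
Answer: 428701/110333 ≈ 3.8855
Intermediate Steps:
(-98100 - 330601)/(108031 - 218364) = -428701/(-110333) = -428701*(-1/110333) = 428701/110333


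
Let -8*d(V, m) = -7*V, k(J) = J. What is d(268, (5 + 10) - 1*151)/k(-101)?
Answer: -469/202 ≈ -2.3218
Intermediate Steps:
d(V, m) = 7*V/8 (d(V, m) = -(-7)*V/8 = 7*V/8)
d(268, (5 + 10) - 1*151)/k(-101) = ((7/8)*268)/(-101) = (469/2)*(-1/101) = -469/202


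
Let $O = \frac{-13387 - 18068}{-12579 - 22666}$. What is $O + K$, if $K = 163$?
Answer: $\frac{1155278}{7049} \approx 163.89$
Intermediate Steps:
$O = \frac{6291}{7049}$ ($O = - \frac{31455}{-35245} = \left(-31455\right) \left(- \frac{1}{35245}\right) = \frac{6291}{7049} \approx 0.89247$)
$O + K = \frac{6291}{7049} + 163 = \frac{1155278}{7049}$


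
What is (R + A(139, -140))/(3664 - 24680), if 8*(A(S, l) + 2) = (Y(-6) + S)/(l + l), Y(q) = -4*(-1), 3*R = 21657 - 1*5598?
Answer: -11986097/47075840 ≈ -0.25461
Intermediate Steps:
R = 5353 (R = (21657 - 1*5598)/3 = (21657 - 5598)/3 = (⅓)*16059 = 5353)
Y(q) = 4
A(S, l) = -2 + (4 + S)/(16*l) (A(S, l) = -2 + ((4 + S)/(l + l))/8 = -2 + ((4 + S)/((2*l)))/8 = -2 + ((4 + S)*(1/(2*l)))/8 = -2 + ((4 + S)/(2*l))/8 = -2 + (4 + S)/(16*l))
(R + A(139, -140))/(3664 - 24680) = (5353 + (1/16)*(4 + 139 - 32*(-140))/(-140))/(3664 - 24680) = (5353 + (1/16)*(-1/140)*(4 + 139 + 4480))/(-21016) = (5353 + (1/16)*(-1/140)*4623)*(-1/21016) = (5353 - 4623/2240)*(-1/21016) = (11986097/2240)*(-1/21016) = -11986097/47075840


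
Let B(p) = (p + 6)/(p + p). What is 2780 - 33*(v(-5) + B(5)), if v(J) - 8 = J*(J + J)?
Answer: 8297/10 ≈ 829.70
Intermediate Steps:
v(J) = 8 + 2*J² (v(J) = 8 + J*(J + J) = 8 + J*(2*J) = 8 + 2*J²)
B(p) = (6 + p)/(2*p) (B(p) = (6 + p)/((2*p)) = (6 + p)*(1/(2*p)) = (6 + p)/(2*p))
2780 - 33*(v(-5) + B(5)) = 2780 - 33*((8 + 2*(-5)²) + (½)*(6 + 5)/5) = 2780 - 33*((8 + 2*25) + (½)*(⅕)*11) = 2780 - 33*((8 + 50) + 11/10) = 2780 - 33*(58 + 11/10) = 2780 - 33*591/10 = 2780 - 1*19503/10 = 2780 - 19503/10 = 8297/10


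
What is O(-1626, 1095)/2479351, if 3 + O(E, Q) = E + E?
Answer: -465/354193 ≈ -0.0013128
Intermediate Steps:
O(E, Q) = -3 + 2*E (O(E, Q) = -3 + (E + E) = -3 + 2*E)
O(-1626, 1095)/2479351 = (-3 + 2*(-1626))/2479351 = (-3 - 3252)*(1/2479351) = -3255*1/2479351 = -465/354193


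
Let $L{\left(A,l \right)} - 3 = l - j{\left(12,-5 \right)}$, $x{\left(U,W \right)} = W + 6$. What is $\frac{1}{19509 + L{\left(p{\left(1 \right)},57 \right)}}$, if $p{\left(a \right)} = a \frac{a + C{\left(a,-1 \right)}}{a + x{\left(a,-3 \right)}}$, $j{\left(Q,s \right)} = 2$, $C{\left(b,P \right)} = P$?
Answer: $\frac{1}{19567} \approx 5.1106 \cdot 10^{-5}$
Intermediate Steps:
$x{\left(U,W \right)} = 6 + W$
$p{\left(a \right)} = \frac{a \left(-1 + a\right)}{3 + a}$ ($p{\left(a \right)} = a \frac{a - 1}{a + \left(6 - 3\right)} = a \frac{-1 + a}{a + 3} = a \frac{-1 + a}{3 + a} = \frac{a \left(-1 + a\right)}{3 + a}$)
$L{\left(A,l \right)} = 1 + l$ ($L{\left(A,l \right)} = 3 + \left(l - 2\right) = 3 + \left(-2 + l\right) = 1 + l$)
$\frac{1}{19509 + L{\left(p{\left(1 \right)},57 \right)}} = \frac{1}{19509 + \left(1 + 57\right)} = \frac{1}{19509 + 58} = \frac{1}{19567}$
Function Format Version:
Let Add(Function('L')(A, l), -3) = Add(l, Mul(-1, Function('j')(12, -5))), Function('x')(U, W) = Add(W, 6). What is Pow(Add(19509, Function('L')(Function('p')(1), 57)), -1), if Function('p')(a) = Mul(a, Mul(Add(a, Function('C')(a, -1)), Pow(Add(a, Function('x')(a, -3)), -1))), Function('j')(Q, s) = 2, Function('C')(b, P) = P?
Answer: Rational(1, 19567) ≈ 5.1106e-5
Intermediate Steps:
Function('x')(U, W) = Add(6, W)
Function('p')(a) = Mul(a, Pow(Add(3, a), -1), Add(-1, a)) (Function('p')(a) = Mul(a, Mul(Add(a, -1), Pow(Add(a, Add(6, -3)), -1))) = Mul(a, Mul(Add(-1, a), Pow(Add(a, 3), -1))) = Mul(a, Mul(Add(-1, a), Pow(Add(3, a), -1))) = Mul(a, Mul(Pow(Add(3, a), -1), Add(-1, a))) = Mul(a, Pow(Add(3, a), -1), Add(-1, a)))
Function('L')(A, l) = Add(1, l) (Function('L')(A, l) = Add(3, Add(l, Mul(-1, 2))) = Add(3, Add(l, -2)) = Add(3, Add(-2, l)) = Add(1, l))
Pow(Add(19509, Function('L')(Function('p')(1), 57)), -1) = Pow(Add(19509, Add(1, 57)), -1) = Pow(Add(19509, 58), -1) = Pow(19567, -1) = Rational(1, 19567)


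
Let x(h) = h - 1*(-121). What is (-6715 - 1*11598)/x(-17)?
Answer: -18313/104 ≈ -176.09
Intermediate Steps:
x(h) = 121 + h (x(h) = h + 121 = 121 + h)
(-6715 - 1*11598)/x(-17) = (-6715 - 1*11598)/(121 - 17) = (-6715 - 11598)/104 = -18313*1/104 = -18313/104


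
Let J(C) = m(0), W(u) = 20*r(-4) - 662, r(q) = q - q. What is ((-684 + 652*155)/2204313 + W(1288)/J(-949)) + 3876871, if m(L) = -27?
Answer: 76913021623393/19838817 ≈ 3.8769e+6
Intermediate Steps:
r(q) = 0
W(u) = -662 (W(u) = 20*0 - 662 = 0 - 662 = -662)
J(C) = -27
((-684 + 652*155)/2204313 + W(1288)/J(-949)) + 3876871 = ((-684 + 652*155)/2204313 - 662/(-27)) + 3876871 = ((-684 + 101060)*(1/2204313) - 662*(-1/27)) + 3876871 = (100376*(1/2204313) + 662/27) + 3876871 = (100376/2204313 + 662/27) + 3876871 = 487321786/19838817 + 3876871 = 76913021623393/19838817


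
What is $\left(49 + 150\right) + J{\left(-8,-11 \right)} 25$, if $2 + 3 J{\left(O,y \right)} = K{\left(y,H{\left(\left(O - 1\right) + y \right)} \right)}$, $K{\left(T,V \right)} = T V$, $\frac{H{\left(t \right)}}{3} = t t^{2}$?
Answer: $\frac{6600547}{3} \approx 2.2002 \cdot 10^{6}$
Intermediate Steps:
$H{\left(t \right)} = 3 t^{3}$ ($H{\left(t \right)} = 3 t t^{2} = 3 t^{3}$)
$J{\left(O,y \right)} = - \frac{2}{3} + y \left(-1 + O + y\right)^{3}$ ($J{\left(O,y \right)} = - \frac{2}{3} + \frac{y 3 \left(\left(O - 1\right) + y\right)^{3}}{3} = - \frac{2}{3} + \frac{y 3 \left(\left(-1 + O\right) + y\right)^{3}}{3} = - \frac{2}{3} + \frac{y 3 \left(-1 + O + y\right)^{3}}{3} = - \frac{2}{3} + \frac{3 y \left(-1 + O + y\right)^{3}}{3} = - \frac{2}{3} + y \left(-1 + O + y\right)^{3}$)
$\left(49 + 150\right) + J{\left(-8,-11 \right)} 25 = \left(49 + 150\right) + \left(- \frac{2}{3} - 11 \left(-1 - 8 - 11\right)^{3}\right) 25 = 199 + \left(- \frac{2}{3} - 11 \left(-20\right)^{3}\right) 25 = 199 + \left(- \frac{2}{3} - -88000\right) 25 = 199 + \left(- \frac{2}{3} + 88000\right) 25 = 199 + \frac{263998}{3} \cdot 25 = 199 + \frac{6599950}{3} = \frac{6600547}{3}$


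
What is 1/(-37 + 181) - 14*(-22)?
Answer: 44353/144 ≈ 308.01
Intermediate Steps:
1/(-37 + 181) - 14*(-22) = 1/144 + 308 = 44353/144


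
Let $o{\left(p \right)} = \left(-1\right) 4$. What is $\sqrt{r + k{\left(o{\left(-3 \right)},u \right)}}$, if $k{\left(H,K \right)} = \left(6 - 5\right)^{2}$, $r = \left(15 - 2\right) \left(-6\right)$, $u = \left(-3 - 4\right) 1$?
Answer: $i \sqrt{77} \approx 8.775 i$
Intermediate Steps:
$o{\left(p \right)} = -4$
$u = -7$ ($u = \left(-7\right) 1 = -7$)
$r = -78$ ($r = \left(15 - 2\right) \left(-6\right) = 13 \left(-6\right) = -78$)
$k{\left(H,K \right)} = 1$ ($k{\left(H,K \right)} = 1^{2} = 1$)
$\sqrt{r + k{\left(o{\left(-3 \right)},u \right)}} = \sqrt{-78 + 1} = \sqrt{-77} = i \sqrt{77}$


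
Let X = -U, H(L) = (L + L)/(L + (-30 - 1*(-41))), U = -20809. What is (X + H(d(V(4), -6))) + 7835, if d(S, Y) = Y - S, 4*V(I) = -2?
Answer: 28642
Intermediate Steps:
V(I) = -½ (V(I) = (¼)*(-2) = -½)
H(L) = 2*L/(11 + L) (H(L) = (2*L)/(L + (-30 + 41)) = (2*L)/(L + 11) = (2*L)/(11 + L) = 2*L/(11 + L))
X = 20809 (X = -1*(-20809) = 20809)
(X + H(d(V(4), -6))) + 7835 = (20809 + 2*(-6 - 1*(-½))/(11 + (-6 - 1*(-½)))) + 7835 = (20809 + 2*(-6 + ½)/(11 + (-6 + ½))) + 7835 = (20809 + 2*(-11/2)/(11 - 11/2)) + 7835 = (20809 + 2*(-11/2)/(11/2)) + 7835 = (20809 + 2*(-11/2)*(2/11)) + 7835 = (20809 - 2) + 7835 = 20807 + 7835 = 28642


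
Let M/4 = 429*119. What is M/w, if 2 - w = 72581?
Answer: -5236/1861 ≈ -2.8135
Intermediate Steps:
w = -72579 (w = 2 - 1*72581 = 2 - 72581 = -72579)
M = 204204 (M = 4*(429*119) = 4*51051 = 204204)
M/w = 204204/(-72579) = 204204*(-1/72579) = -5236/1861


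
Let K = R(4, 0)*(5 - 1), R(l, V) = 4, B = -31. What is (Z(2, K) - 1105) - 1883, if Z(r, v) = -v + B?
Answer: -3035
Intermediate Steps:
K = 16 (K = 4*(5 - 1) = 4*4 = 16)
Z(r, v) = -31 - v (Z(r, v) = -v - 31 = -31 - v)
(Z(2, K) - 1105) - 1883 = ((-31 - 1*16) - 1105) - 1883 = ((-31 - 16) - 1105) - 1883 = (-47 - 1105) - 1883 = -1152 - 1883 = -3035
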